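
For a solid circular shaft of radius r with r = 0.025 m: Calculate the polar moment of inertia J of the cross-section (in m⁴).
Model: a solid circular shaft of radius r, so J = (π·r^4) / 2.
Substitute:
  J = (π × 0.025^4) / 2
  J = 6.136 × 10⁻⁷ m⁴
Final answer: J = 6.136 × 10⁻⁷ m⁴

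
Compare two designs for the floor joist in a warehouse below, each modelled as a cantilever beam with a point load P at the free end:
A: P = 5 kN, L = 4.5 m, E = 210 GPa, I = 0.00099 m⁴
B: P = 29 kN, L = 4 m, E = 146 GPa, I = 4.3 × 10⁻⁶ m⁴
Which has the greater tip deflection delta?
Model: a cantilever beam with a point load P at the free end, so delta = (P·L^3) / (3·E·I) (SI units).
  A: delta = (5000 × 4.5^3) / (3 × (2.1 × 10¹¹) × 0.00099) = 0.0007305 m = 0.7305 mm
  B: delta = (29000 × 4^3) / (3 × (1.46 × 10¹¹) × (4.3 × 10⁻⁶)) = 0.9855 m = 985.5 mm
985.5 mm > 0.7305 mm, so B is larger.
Final answer: B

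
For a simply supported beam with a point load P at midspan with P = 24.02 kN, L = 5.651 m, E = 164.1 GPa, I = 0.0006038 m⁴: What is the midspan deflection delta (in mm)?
Model: a simply supported beam with a point load P at midspan, so delta = (P·L^3) / (48·E·I).
Convert to SI units:
  P = 24.02 kN = 24020 N
  E = 164.1 GPa = 1.641 × 10¹¹ Pa
Substitute:
  delta = (24020 × 5.651^3) / (48 × (1.641 × 10¹¹) × 0.0006038)
  delta = 0.0009114 m
Convert: delta = 0.0009114 m = 0.9114 mm
Final answer: delta = 0.9114 mm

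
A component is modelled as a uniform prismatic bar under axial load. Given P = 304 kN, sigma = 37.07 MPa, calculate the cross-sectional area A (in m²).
Model: a uniform prismatic bar under axial load, so sigma = P / A.
Solve for A: A = P / sigma.
Convert to SI units:
  P = 304 kN = 304000 N
  sigma = 37.07 MPa = 3.707 × 10⁷ Pa
Substitute:
  A = 304000 / (3.707 × 10⁷)
  A = 0.008201 m²
Final answer: A = 0.008201 m²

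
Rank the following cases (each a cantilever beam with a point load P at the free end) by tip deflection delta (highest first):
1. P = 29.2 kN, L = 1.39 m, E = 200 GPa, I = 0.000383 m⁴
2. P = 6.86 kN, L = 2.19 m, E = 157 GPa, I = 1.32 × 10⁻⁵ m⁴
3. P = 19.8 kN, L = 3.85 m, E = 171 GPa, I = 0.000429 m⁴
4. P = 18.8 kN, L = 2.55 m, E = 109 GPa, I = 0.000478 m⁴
Model: a cantilever beam with a point load P at the free end, so delta = (P·L^3) / (3·E·I) (SI units).
  Case 1: delta = (29200 × 1.39^3) / (3 × (2 × 10¹¹) × 0.000383) = 0.0003413 m = 0.3413 mm
  Case 2: delta = (6860 × 2.19^3) / (3 × (1.57 × 10¹¹) × (1.32 × 10⁻⁵)) = 0.01159 m = 11.59 mm
  Case 3: delta = (19800 × 3.85^3) / (3 × (1.71 × 10¹¹) × 0.000429) = 0.005134 m = 5.134 mm
  Case 4: delta = (18800 × 2.55^3) / (3 × (1.09 × 10¹¹) × 0.000478) = 0.001994 m = 1.994 mm
Ordering: 11.59 mm (case 2) > 5.134 mm (case 3) > 1.994 mm (case 4) > 0.3413 mm (case 1)
Final answer: 2, 3, 4, 1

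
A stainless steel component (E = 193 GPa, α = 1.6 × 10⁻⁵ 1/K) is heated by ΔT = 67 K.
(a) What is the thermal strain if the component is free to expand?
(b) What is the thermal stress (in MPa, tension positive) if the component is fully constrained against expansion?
(a) Free thermal strain ε_th = α·ΔT = (1.6 × 10⁻⁵) × 67 = 0.001072
(b) Fully constrained, the expansion is suppressed, so σ = -E·α·ΔT. Convert E = 193 GPa = 1.93 × 10¹¹ Pa.
  σ = -(1.93 × 10¹¹) × (1.6 × 10⁻⁵) × 67 = -2.069 × 10⁸ Pa = -206.9 MPa (compressive)
Final answer: (a) ε_th = 0.001072, (b) σ = -206.9 MPa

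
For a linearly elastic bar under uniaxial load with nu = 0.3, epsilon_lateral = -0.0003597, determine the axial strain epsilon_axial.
Model: a linearly elastic bar under uniaxial load, so epsilon_lateral = -nu·epsilon_axial.
Solve for epsilon_axial: epsilon_axial = -epsilon_lateral / nu.
Substitute:
  epsilon_axial = -(-0.0003597) / 0.3
  epsilon_axial = 0.001199
Final answer: epsilon_axial = 0.001199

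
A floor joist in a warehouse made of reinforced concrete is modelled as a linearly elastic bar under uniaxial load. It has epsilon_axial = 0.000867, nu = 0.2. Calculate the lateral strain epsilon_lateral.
Model: a linearly elastic bar under uniaxial load, so epsilon_lateral = -nu·epsilon_axial.
Substitute:
  epsilon_lateral = -(0.2 × 0.000867)
  epsilon_lateral = -0.0001734
Final answer: epsilon_lateral = -0.0001734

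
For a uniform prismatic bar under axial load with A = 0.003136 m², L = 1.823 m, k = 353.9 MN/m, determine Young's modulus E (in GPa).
Model: a uniform prismatic bar under axial load, so k = (A·E) / L.
Solve for E: E = (k·L) / A.
Convert to SI units:
  k = 353.9 MN/m = 3.539 × 10⁸ N/m
Substitute:
  E = ((3.539 × 10⁸) × 1.823) / 0.003136
  E = 2.057 × 10¹¹ Pa
Convert: E = 2.057 × 10¹¹ Pa = 205.7 GPa
Final answer: E = 205.7 GPa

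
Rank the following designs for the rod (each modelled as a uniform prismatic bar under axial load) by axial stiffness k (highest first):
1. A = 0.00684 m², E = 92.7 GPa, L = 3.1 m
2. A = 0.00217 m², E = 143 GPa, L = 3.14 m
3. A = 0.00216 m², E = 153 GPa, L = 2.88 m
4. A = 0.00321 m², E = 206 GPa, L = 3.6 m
Model: a uniform prismatic bar under axial load, so k = (A·E) / L (SI units).
  Case 1: k = (0.00684 × (9.27 × 10¹⁰)) / 3.1 = 2.045 × 10⁸ N/m = 204.5 MN/m
  Case 2: k = (0.00217 × (1.43 × 10¹¹)) / 3.14 = 9.882 × 10⁷ N/m = 98.82 MN/m
  Case 3: k = (0.00216 × (1.53 × 10¹¹)) / 2.88 = 1.148 × 10⁸ N/m = 114.8 MN/m
  Case 4: k = (0.00321 × (2.06 × 10¹¹)) / 3.6 = 1.837 × 10⁸ N/m = 183.7 MN/m
Ordering: 204.5 MN/m (case 1) > 183.7 MN/m (case 4) > 114.8 MN/m (case 3) > 98.82 MN/m (case 2)
Final answer: 1, 4, 3, 2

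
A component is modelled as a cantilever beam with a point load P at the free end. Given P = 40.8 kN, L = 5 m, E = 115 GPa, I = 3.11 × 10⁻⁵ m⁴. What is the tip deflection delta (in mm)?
Model: a cantilever beam with a point load P at the free end, so delta = (P·L^3) / (3·E·I).
Convert to SI units:
  P = 40.8 kN = 40800 N
  E = 115 GPa = 1.15 × 10¹¹ Pa
Substitute:
  delta = (40800 × 5^3) / (3 × (1.15 × 10¹¹) × (3.11 × 10⁻⁵))
  delta = 0.4753 m
Convert: delta = 0.4753 m = 475.3 mm
Final answer: delta = 475.3 mm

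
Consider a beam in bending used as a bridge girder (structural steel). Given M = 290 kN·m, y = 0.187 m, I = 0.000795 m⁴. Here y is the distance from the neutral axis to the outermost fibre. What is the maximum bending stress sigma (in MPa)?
Model: a beam in bending, so sigma = (M·y) / I.
Convert to SI units:
  M = 290 kN·m = 290000 N·m
Substitute:
  sigma = (290000 × 0.187) / 0.000795
  sigma = 6.821 × 10⁷ Pa
Convert: sigma = 6.821 × 10⁷ Pa = 68.21 MPa
Final answer: sigma = 68.21 MPa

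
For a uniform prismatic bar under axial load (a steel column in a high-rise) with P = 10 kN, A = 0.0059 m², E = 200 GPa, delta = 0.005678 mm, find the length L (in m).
Model: a uniform prismatic bar under axial load, so delta = (P·L) / (A·E).
Solve for L: L = (delta·A·E) / P.
Convert to SI units:
  P = 10 kN = 10000 N
  E = 200 GPa = 2 × 10¹¹ Pa
  delta = 0.005678 mm = 5.678 × 10⁻⁶ m
Substitute:
  L = ((5.678 × 10⁻⁶) × 0.0059 × (2 × 10¹¹)) / 10000
  L = 0.67 m
Final answer: L = 0.67 m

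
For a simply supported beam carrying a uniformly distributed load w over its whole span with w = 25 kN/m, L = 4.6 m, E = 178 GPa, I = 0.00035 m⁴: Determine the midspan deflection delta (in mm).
Model: a simply supported beam carrying a uniformly distributed load w over its whole span, so delta = (5·w·L^4) / (384·E·I).
Convert to SI units:
  w = 25 kN/m = 25000 N/m
  E = 178 GPa = 1.78 × 10¹¹ Pa
Substitute:
  delta = (5 × 25000 × 4.6^4) / (384 × (1.78 × 10¹¹) × 0.00035)
  delta = 0.002339 m
Convert: delta = 0.002339 m = 2.339 mm
Final answer: delta = 2.339 mm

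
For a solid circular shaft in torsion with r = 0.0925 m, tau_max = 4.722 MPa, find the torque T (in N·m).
Model: a solid circular shaft in torsion, so tau_max = (2·T) / (π·r^3).
Solve for T: T = (π·tau_max·r^3) / 2.
Convert to SI units:
  tau_max = 4.722 MPa = 4.722 × 10⁶ Pa
Substitute:
  T = (π × (4.722 × 10⁶) × 0.0925^3) / 2
  T = 5870 N·m
Final answer: T = 5870 N·m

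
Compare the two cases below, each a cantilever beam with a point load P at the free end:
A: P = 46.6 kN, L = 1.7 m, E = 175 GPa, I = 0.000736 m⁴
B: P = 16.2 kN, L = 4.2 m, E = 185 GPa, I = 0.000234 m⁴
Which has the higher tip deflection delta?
Model: a cantilever beam with a point load P at the free end, so delta = (P·L^3) / (3·E·I) (SI units).
  A: delta = (46600 × 1.7^3) / (3 × (1.75 × 10¹¹) × 0.000736) = 0.0005925 m = 0.5925 mm
  B: delta = (16200 × 4.2^3) / (3 × (1.85 × 10¹¹) × 0.000234) = 0.009242 m = 9.242 mm
9.242 mm > 0.5925 mm, so B is larger.
Final answer: B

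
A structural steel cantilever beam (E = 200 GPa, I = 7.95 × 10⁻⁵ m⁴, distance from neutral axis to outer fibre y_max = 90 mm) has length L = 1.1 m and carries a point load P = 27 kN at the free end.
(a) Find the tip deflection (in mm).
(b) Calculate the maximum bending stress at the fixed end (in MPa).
(a) Tip deflection of a cantilever with an end point load: δ = P·L^3 / (3·E·I). Convert P = 27 kN = 27000 N, E = 200 GPa = 2 × 10¹¹ Pa.
  δ = (27000 × 1.1^3) / (3 × (2 × 10¹¹) × (7.95 × 10⁻⁵)) = 0.0007534 m = 0.7534 mm
(b) Maximum bending moment at the fixed end: M = P·L = 27000 × 1.1 = 29700 N·m. Convert y_max = 90 mm = 0.09 m.
  σ = M·y_max / I = (29700 × 0.09) / (7.95 × 10⁻⁵) = 3.362 × 10⁷ Pa = 33.62 MPa
Final answer: (a) δ = 0.7534 mm, (b) σ = 33.62 MPa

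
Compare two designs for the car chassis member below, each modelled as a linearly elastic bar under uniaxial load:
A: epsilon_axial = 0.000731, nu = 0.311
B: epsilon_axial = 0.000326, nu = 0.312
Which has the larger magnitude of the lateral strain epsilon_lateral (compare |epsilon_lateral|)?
Model: a linearly elastic bar under uniaxial load, so epsilon_lateral = -nu·epsilon_axial (SI units).
  A: epsilon_lateral = -(0.311 × 0.000731) = -0.0002273
  B: epsilon_lateral = -(0.312 × 0.000326) = -0.0001017
|epsilon_lateral|: A = 0.0002273, B = 0.0001017, so A is larger in magnitude.
Final answer: A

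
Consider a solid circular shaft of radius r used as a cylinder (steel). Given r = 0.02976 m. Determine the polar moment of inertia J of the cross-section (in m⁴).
Model: a solid circular shaft of radius r, so J = (π·r^4) / 2.
Substitute:
  J = (π × 0.02976^4) / 2
  J = 1.232 × 10⁻⁶ m⁴
Final answer: J = 1.232 × 10⁻⁶ m⁴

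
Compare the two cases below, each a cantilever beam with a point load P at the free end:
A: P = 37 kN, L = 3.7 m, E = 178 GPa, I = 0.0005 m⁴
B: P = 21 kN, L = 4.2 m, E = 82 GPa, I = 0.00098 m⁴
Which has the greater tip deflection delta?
Model: a cantilever beam with a point load P at the free end, so delta = (P·L^3) / (3·E·I) (SI units).
  A: delta = (37000 × 3.7^3) / (3 × (1.78 × 10¹¹) × 0.0005) = 0.007019 m = 7.019 mm
  B: delta = (21000 × 4.2^3) / (3 × (8.2 × 10¹⁰) × 0.00098) = 0.006454 m = 6.454 mm
7.019 mm > 6.454 mm, so A is larger.
Final answer: A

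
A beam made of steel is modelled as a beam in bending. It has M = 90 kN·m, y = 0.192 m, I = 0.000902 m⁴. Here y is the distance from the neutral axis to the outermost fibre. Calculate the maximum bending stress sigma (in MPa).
Model: a beam in bending, so sigma = (M·y) / I.
Convert to SI units:
  M = 90 kN·m = 90000 N·m
Substitute:
  sigma = (90000 × 0.192) / 0.000902
  sigma = 1.916 × 10⁷ Pa
Convert: sigma = 1.916 × 10⁷ Pa = 19.16 MPa
Final answer: sigma = 19.16 MPa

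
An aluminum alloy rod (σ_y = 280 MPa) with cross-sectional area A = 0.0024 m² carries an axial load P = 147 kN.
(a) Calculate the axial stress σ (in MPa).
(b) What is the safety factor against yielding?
(a) Axial stress σ = P/A. Convert P = 147 kN = 147000 N.
  σ = 147000 / 0.0024 = 6.125 × 10⁷ Pa = 61.25 MPa
(b) Safety factor SF = σ_y/σ = 280 / 61.25 = 4.571
Final answer: (a) σ = 61.25 MPa, (b) SF = 4.571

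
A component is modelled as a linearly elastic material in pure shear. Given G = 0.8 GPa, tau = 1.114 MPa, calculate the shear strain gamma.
Model: a linearly elastic material in pure shear, so tau = G·gamma.
Solve for gamma: gamma = tau / G.
Convert to SI units:
  G = 0.8 GPa = 8 × 10⁸ Pa
  tau = 1.114 MPa = 1.114 × 10⁶ Pa
Substitute:
  gamma = (1.114 × 10⁶) / (8 × 10⁸)
  gamma = 0.001393
Final answer: gamma = 0.001393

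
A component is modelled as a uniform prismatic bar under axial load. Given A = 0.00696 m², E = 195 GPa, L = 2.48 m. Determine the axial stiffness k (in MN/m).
Model: a uniform prismatic bar under axial load, so k = (A·E) / L.
Convert to SI units:
  E = 195 GPa = 1.95 × 10¹¹ Pa
Substitute:
  k = (0.00696 × (1.95 × 10¹¹)) / 2.48
  k = 5.473 × 10⁸ N/m
Convert: k = 5.473 × 10⁸ N/m = 547.3 MN/m
Final answer: k = 547.3 MN/m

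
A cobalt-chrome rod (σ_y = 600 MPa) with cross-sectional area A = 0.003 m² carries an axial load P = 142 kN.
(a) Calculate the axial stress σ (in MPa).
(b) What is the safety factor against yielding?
(a) Axial stress σ = P/A. Convert P = 142 kN = 142000 N.
  σ = 142000 / 0.003 = 4.733 × 10⁷ Pa = 47.33 MPa
(b) Safety factor SF = σ_y/σ = 600 / 47.33 = 12.68
Final answer: (a) σ = 47.33 MPa, (b) SF = 12.68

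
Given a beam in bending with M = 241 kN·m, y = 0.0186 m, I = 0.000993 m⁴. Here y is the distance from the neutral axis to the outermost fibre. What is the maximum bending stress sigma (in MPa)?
Model: a beam in bending, so sigma = (M·y) / I.
Convert to SI units:
  M = 241 kN·m = 241000 N·m
Substitute:
  sigma = (241000 × 0.0186) / 0.000993
  sigma = 4.514 × 10⁶ Pa
Convert: sigma = 4.514 × 10⁶ Pa = 4.514 MPa
Final answer: sigma = 4.514 MPa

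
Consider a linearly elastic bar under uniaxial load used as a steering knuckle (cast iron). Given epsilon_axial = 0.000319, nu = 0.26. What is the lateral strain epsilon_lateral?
Model: a linearly elastic bar under uniaxial load, so epsilon_lateral = -nu·epsilon_axial.
Substitute:
  epsilon_lateral = -(0.26 × 0.000319)
  epsilon_lateral = -8.294 × 10⁻⁵
Final answer: epsilon_lateral = -8.294 × 10⁻⁵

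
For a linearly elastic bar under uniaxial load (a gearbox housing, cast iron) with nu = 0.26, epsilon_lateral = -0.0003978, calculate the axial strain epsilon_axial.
Model: a linearly elastic bar under uniaxial load, so epsilon_lateral = -nu·epsilon_axial.
Solve for epsilon_axial: epsilon_axial = -epsilon_lateral / nu.
Substitute:
  epsilon_axial = -(-0.0003978) / 0.26
  epsilon_axial = 0.00153
Final answer: epsilon_axial = 0.00153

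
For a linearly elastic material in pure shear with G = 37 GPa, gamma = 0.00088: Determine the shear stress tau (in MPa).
Model: a linearly elastic material in pure shear, so tau = G·gamma.
Convert to SI units:
  G = 37 GPa = 3.7 × 10¹⁰ Pa
Substitute:
  tau = (3.7 × 10¹⁰) × 0.00088
  tau = 3.256 × 10⁷ Pa
Convert: tau = 3.256 × 10⁷ Pa = 32.56 MPa
Final answer: tau = 32.56 MPa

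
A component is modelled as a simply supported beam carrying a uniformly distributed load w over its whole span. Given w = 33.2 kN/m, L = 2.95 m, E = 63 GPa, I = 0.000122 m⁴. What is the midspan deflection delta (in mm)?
Model: a simply supported beam carrying a uniformly distributed load w over its whole span, so delta = (5·w·L^4) / (384·E·I).
Convert to SI units:
  w = 33.2 kN/m = 33200 N/m
  E = 63 GPa = 6.3 × 10¹⁰ Pa
Substitute:
  delta = (5 × 33200 × 2.95^4) / (384 × (6.3 × 10¹⁰) × 0.000122)
  delta = 0.00426 m
Convert: delta = 0.00426 m = 4.26 mm
Final answer: delta = 4.26 mm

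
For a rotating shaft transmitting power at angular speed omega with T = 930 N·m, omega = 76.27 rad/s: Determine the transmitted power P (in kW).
Model: a rotating shaft transmitting power at angular speed omega, so P = T·omega.
Substitute:
  P = 930 × 76.27
  P = 70930 W
Convert: P = 70930 W = 70.93 kW
Final answer: P = 70.93 kW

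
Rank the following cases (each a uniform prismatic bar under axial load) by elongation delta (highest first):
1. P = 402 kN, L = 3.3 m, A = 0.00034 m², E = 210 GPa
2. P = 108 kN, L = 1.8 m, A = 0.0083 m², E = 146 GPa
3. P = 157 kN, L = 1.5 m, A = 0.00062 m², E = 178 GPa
Model: a uniform prismatic bar under axial load, so delta = (P·L) / (A·E) (SI units).
  Case 1: delta = (402000 × 3.3) / (0.00034 × (2.1 × 10¹¹)) = 0.01858 m = 18.58 mm
  Case 2: delta = (108000 × 1.8) / (0.0083 × (1.46 × 10¹¹)) = 0.0001604 m = 0.1604 mm
  Case 3: delta = (157000 × 1.5) / (0.00062 × (1.78 × 10¹¹)) = 0.002134 m = 2.134 mm
Ordering: 18.58 mm (case 1) > 2.134 mm (case 3) > 0.1604 mm (case 2)
Final answer: 1, 3, 2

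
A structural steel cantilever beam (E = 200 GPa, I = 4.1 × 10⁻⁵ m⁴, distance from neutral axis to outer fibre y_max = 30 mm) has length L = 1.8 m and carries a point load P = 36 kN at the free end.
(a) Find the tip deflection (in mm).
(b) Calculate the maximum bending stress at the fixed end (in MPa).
(a) Tip deflection of a cantilever with an end point load: δ = P·L^3 / (3·E·I). Convert P = 36 kN = 36000 N, E = 200 GPa = 2 × 10¹¹ Pa.
  δ = (36000 × 1.8^3) / (3 × (2 × 10¹¹) × (4.1 × 10⁻⁵)) = 0.008535 m = 8.535 mm
(b) Maximum bending moment at the fixed end: M = P·L = 36000 × 1.8 = 64800 N·m. Convert y_max = 30 mm = 0.03 m.
  σ = M·y_max / I = (64800 × 0.03) / (4.1 × 10⁻⁵) = 4.741 × 10⁷ Pa = 47.41 MPa
Final answer: (a) δ = 8.535 mm, (b) σ = 47.41 MPa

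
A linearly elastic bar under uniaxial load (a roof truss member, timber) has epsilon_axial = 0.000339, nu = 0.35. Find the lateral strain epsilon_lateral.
Model: a linearly elastic bar under uniaxial load, so epsilon_lateral = -nu·epsilon_axial.
Substitute:
  epsilon_lateral = -(0.35 × 0.000339)
  epsilon_lateral = -0.0001186
Final answer: epsilon_lateral = -0.0001186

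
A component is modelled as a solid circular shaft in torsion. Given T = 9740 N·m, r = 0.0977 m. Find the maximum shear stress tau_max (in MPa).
Model: a solid circular shaft in torsion, so tau_max = (2·T) / (π·r^3).
Substitute:
  tau_max = (2 × 9740) / (π × 0.0977^3)
  tau_max = 6.649 × 10⁶ Pa
Convert: tau_max = 6.649 × 10⁶ Pa = 6.649 MPa
Final answer: tau_max = 6.649 MPa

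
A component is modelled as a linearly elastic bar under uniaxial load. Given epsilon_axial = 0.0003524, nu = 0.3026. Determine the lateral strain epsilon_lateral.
Model: a linearly elastic bar under uniaxial load, so epsilon_lateral = -nu·epsilon_axial.
Substitute:
  epsilon_lateral = -(0.3026 × 0.0003524)
  epsilon_lateral = -0.0001066
Final answer: epsilon_lateral = -0.0001066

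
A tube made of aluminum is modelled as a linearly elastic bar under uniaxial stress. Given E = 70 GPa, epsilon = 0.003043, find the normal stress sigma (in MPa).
Model: a linearly elastic bar under uniaxial stress, so epsilon = sigma / E.
Solve for sigma: sigma = epsilon·E.
Convert to SI units:
  E = 70 GPa = 7 × 10¹⁰ Pa
Substitute:
  sigma = 0.003043 × (7 × 10¹⁰)
  sigma = 2.13 × 10⁸ Pa
Convert: sigma = 2.13 × 10⁸ Pa = 213 MPa
Final answer: sigma = 213 MPa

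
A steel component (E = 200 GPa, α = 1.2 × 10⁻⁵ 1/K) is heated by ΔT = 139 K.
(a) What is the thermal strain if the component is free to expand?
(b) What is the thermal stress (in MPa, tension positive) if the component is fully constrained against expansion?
(a) Free thermal strain ε_th = α·ΔT = (1.2 × 10⁻⁵) × 139 = 0.001668
(b) Fully constrained, the expansion is suppressed, so σ = -E·α·ΔT. Convert E = 200 GPa = 2 × 10¹¹ Pa.
  σ = -(2 × 10¹¹) × (1.2 × 10⁻⁵) × 139 = -3.336 × 10⁸ Pa = -333.6 MPa (compressive)
Final answer: (a) ε_th = 0.001668, (b) σ = -333.6 MPa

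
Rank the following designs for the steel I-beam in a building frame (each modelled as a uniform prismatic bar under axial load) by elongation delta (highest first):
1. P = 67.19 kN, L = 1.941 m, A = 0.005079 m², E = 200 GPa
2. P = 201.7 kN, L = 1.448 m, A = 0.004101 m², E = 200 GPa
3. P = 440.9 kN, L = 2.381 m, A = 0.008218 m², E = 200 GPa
Model: a uniform prismatic bar under axial load, so delta = (P·L) / (A·E) (SI units).
  Case 1: delta = (67190 × 1.941) / (0.005079 × (2 × 10¹¹)) = 0.0001284 m = 0.1284 mm
  Case 2: delta = (201700 × 1.448) / (0.004101 × (2 × 10¹¹)) = 0.0003561 m = 0.3561 mm
  Case 3: delta = (440900 × 2.381) / (0.008218 × (2 × 10¹¹)) = 0.0006387 m = 0.6387 mm
Ordering: 0.6387 mm (case 3) > 0.3561 mm (case 2) > 0.1284 mm (case 1)
Final answer: 3, 2, 1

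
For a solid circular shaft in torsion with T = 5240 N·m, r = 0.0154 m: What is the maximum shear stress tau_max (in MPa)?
Model: a solid circular shaft in torsion, so tau_max = (2·T) / (π·r^3).
Substitute:
  tau_max = (2 × 5240) / (π × 0.0154^3)
  tau_max = 9.134 × 10⁸ Pa
Convert: tau_max = 9.134 × 10⁸ Pa = 913.4 MPa
Final answer: tau_max = 913.4 MPa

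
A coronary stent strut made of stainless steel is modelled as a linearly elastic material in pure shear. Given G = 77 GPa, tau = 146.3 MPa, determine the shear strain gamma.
Model: a linearly elastic material in pure shear, so tau = G·gamma.
Solve for gamma: gamma = tau / G.
Convert to SI units:
  G = 77 GPa = 7.7 × 10¹⁰ Pa
  tau = 146.3 MPa = 1.463 × 10⁸ Pa
Substitute:
  gamma = (1.463 × 10⁸) / (7.7 × 10¹⁰)
  gamma = 0.0019
Final answer: gamma = 0.0019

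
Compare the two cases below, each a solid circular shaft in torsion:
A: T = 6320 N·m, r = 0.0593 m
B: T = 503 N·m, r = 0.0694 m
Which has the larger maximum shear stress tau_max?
Model: a solid circular shaft in torsion, so tau_max = (2·T) / (π·r^3) (SI units).
  A: tau_max = (2 × 6320) / (π × 0.0593^3) = 1.929 × 10⁷ Pa = 19.29 MPa
  B: tau_max = (2 × 503) / (π × 0.0694^3) = 958000 Pa = 0.958 MPa
19.29 MPa > 0.958 MPa, so A is larger.
Final answer: A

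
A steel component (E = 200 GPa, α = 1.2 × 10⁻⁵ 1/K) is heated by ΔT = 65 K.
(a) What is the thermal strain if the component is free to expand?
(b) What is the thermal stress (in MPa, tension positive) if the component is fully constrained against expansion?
(a) Free thermal strain ε_th = α·ΔT = (1.2 × 10⁻⁵) × 65 = 0.00078
(b) Fully constrained, the expansion is suppressed, so σ = -E·α·ΔT. Convert E = 200 GPa = 2 × 10¹¹ Pa.
  σ = -(2 × 10¹¹) × (1.2 × 10⁻⁵) × 65 = -1.56 × 10⁸ Pa = -156 MPa (compressive)
Final answer: (a) ε_th = 0.00078, (b) σ = -156 MPa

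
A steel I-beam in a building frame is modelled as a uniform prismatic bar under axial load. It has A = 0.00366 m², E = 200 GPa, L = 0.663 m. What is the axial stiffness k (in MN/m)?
Model: a uniform prismatic bar under axial load, so k = (A·E) / L.
Convert to SI units:
  E = 200 GPa = 2 × 10¹¹ Pa
Substitute:
  k = (0.00366 × (2 × 10¹¹)) / 0.663
  k = 1.104 × 10⁹ N/m
Convert: k = 1.104 × 10⁹ N/m = 1104 MN/m
Final answer: k = 1104 MN/m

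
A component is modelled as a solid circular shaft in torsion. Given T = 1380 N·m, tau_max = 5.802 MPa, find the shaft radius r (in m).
Model: a solid circular shaft in torsion, so tau_max = (2·T) / (π·r^3).
Solve for r: r = ((2·T) / (π·tau_max))^(1/3).
Convert to SI units:
  tau_max = 5.802 MPa = 5.802 × 10⁶ Pa
Substitute:
  r = ((2 × 1380) / (π × (5.802 × 10⁶)))^(1/3)
  r = 0.0533 m
Final answer: r = 0.0533 m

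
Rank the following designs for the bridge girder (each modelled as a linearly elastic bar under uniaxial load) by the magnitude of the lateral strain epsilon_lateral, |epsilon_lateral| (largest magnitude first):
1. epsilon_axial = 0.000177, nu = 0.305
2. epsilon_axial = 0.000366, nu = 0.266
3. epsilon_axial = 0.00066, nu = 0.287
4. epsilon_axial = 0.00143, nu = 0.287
Model: a linearly elastic bar under uniaxial load, so epsilon_lateral = -nu·epsilon_axial (SI units).
  Case 1: epsilon_lateral = -(0.305 × 0.000177) = -5.398 × 10⁻⁵
  Case 2: epsilon_lateral = -(0.266 × 0.000366) = -9.736 × 10⁻⁵
  Case 3: epsilon_lateral = -(0.287 × 0.00066) = -0.0001894
  Case 4: epsilon_lateral = -(0.287 × 0.00143) = -0.0004104
Ordering by |epsilon_lateral|: 0.0004104 (case 4) > 0.0001894 (case 3) > 9.736 × 10⁻⁵ (case 2) > 5.398 × 10⁻⁵ (case 1)
Final answer: 4, 3, 2, 1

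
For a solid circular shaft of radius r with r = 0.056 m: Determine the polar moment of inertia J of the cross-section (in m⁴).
Model: a solid circular shaft of radius r, so J = (π·r^4) / 2.
Substitute:
  J = (π × 0.056^4) / 2
  J = 1.545 × 10⁻⁵ m⁴
Final answer: J = 1.545 × 10⁻⁵ m⁴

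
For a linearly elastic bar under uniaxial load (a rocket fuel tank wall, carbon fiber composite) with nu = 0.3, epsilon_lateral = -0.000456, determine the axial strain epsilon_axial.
Model: a linearly elastic bar under uniaxial load, so epsilon_lateral = -nu·epsilon_axial.
Solve for epsilon_axial: epsilon_axial = -epsilon_lateral / nu.
Substitute:
  epsilon_axial = -(-0.000456) / 0.3
  epsilon_axial = 0.00152
Final answer: epsilon_axial = 0.00152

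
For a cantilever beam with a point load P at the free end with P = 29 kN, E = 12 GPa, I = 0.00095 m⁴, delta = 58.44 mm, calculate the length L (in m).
Model: a cantilever beam with a point load P at the free end, so delta = (P·L^3) / (3·E·I).
Solve for L: L = ((3·delta·E·I) / P)^(1/3).
Convert to SI units:
  P = 29 kN = 29000 N
  E = 12 GPa = 1.2 × 10¹⁰ Pa
  delta = 58.44 mm = 0.05844 m
Substitute:
  L = ((3 × 0.05844 × (1.2 × 10¹⁰) × 0.00095) / 29000)^(1/3)
  L = 4.1 m
Final answer: L = 4.1 m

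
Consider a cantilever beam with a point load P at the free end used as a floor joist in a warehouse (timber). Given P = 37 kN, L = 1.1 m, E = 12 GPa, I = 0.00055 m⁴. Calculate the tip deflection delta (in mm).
Model: a cantilever beam with a point load P at the free end, so delta = (P·L^3) / (3·E·I).
Convert to SI units:
  P = 37 kN = 37000 N
  E = 12 GPa = 1.2 × 10¹⁰ Pa
Substitute:
  delta = (37000 × 1.1^3) / (3 × (1.2 × 10¹⁰) × 0.00055)
  delta = 0.002487 m
Convert: delta = 0.002487 m = 2.487 mm
Final answer: delta = 2.487 mm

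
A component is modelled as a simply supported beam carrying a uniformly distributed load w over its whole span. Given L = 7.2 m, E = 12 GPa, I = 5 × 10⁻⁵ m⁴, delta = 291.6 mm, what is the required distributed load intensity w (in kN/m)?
Model: a simply supported beam carrying a uniformly distributed load w over its whole span, so delta = (5·w·L^4) / (384·E·I).
Solve for w: w = (384·delta·E·I) / (5·L^4).
Convert to SI units:
  E = 12 GPa = 1.2 × 10¹⁰ Pa
  delta = 291.6 mm = 0.2916 m
Substitute:
  w = (384 × 0.2916 × (1.2 × 10¹⁰) × (5 × 10⁻⁵)) / (5 × 7.2^4)
  w = 5000 N/m
Convert: w = 5000 N/m = 5 kN/m
Final answer: w = 5 kN/m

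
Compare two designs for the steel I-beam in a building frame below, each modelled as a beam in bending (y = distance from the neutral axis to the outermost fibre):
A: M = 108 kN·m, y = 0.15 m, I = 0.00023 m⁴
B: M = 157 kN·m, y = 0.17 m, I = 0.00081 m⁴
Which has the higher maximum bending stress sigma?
Model: a beam in bending (y = distance from the neutral axis to the outermost fibre), so sigma = (M·y) / I (SI units).
  A: sigma = (108000 × 0.15) / 0.00023 = 7.043 × 10⁷ Pa = 70.43 MPa
  B: sigma = (157000 × 0.17) / 0.00081 = 3.295 × 10⁷ Pa = 32.95 MPa
70.43 MPa > 32.95 MPa, so A is larger.
Final answer: A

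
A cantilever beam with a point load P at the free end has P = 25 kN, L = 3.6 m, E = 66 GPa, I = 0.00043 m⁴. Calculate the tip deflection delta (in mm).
Model: a cantilever beam with a point load P at the free end, so delta = (P·L^3) / (3·E·I).
Convert to SI units:
  P = 25 kN = 25000 N
  E = 66 GPa = 6.6 × 10¹⁰ Pa
Substitute:
  delta = (25000 × 3.6^3) / (3 × (6.6 × 10¹⁰) × 0.00043)
  delta = 0.0137 m
Convert: delta = 0.0137 m = 13.7 mm
Final answer: delta = 13.7 mm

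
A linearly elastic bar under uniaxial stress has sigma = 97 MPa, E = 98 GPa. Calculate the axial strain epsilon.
Model: a linearly elastic bar under uniaxial stress, so epsilon = sigma / E.
Convert to SI units:
  sigma = 97 MPa = 9.7 × 10⁷ Pa
  E = 98 GPa = 9.8 × 10¹⁰ Pa
Substitute:
  epsilon = (9.7 × 10⁷) / (9.8 × 10¹⁰)
  epsilon = 0.0009898
Final answer: epsilon = 0.0009898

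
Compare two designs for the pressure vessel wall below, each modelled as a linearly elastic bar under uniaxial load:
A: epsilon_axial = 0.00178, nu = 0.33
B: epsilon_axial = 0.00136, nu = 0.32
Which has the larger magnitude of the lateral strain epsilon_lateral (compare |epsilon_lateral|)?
Model: a linearly elastic bar under uniaxial load, so epsilon_lateral = -nu·epsilon_axial (SI units).
  A: epsilon_lateral = -(0.33 × 0.00178) = -0.0005874
  B: epsilon_lateral = -(0.32 × 0.00136) = -0.0004352
|epsilon_lateral|: A = 0.0005874, B = 0.0004352, so A is larger in magnitude.
Final answer: A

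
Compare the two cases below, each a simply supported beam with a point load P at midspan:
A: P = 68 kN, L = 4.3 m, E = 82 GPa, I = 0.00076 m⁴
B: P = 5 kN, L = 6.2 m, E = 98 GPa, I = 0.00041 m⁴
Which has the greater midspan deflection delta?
Model: a simply supported beam with a point load P at midspan, so delta = (P·L^3) / (48·E·I) (SI units).
  A: delta = (68000 × 4.3^3) / (48 × (8.2 × 10¹⁰) × 0.00076) = 0.001807 m = 1.807 mm
  B: delta = (5000 × 6.2^3) / (48 × (9.8 × 10¹⁰) × 0.00041) = 0.0006179 m = 0.6179 mm
1.807 mm > 0.6179 mm, so A is larger.
Final answer: A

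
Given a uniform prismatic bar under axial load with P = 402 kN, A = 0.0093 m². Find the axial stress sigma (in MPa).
Model: a uniform prismatic bar under axial load, so sigma = P / A.
Convert to SI units:
  P = 402 kN = 402000 N
Substitute:
  sigma = 402000 / 0.0093
  sigma = 4.323 × 10⁷ Pa
Convert: sigma = 4.323 × 10⁷ Pa = 43.23 MPa
Final answer: sigma = 43.23 MPa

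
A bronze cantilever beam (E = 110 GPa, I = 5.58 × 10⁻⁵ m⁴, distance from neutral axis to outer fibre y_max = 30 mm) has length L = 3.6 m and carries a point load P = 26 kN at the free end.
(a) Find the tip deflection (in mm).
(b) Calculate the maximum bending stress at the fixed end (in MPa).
(a) Tip deflection of a cantilever with an end point load: δ = P·L^3 / (3·E·I). Convert P = 26 kN = 26000 N, E = 110 GPa = 1.1 × 10¹¹ Pa.
  δ = (26000 × 3.6^3) / (3 × (1.1 × 10¹¹) × (5.58 × 10⁻⁵)) = 0.06588 m = 65.88 mm
(b) Maximum bending moment at the fixed end: M = P·L = 26000 × 3.6 = 93600 N·m. Convert y_max = 30 mm = 0.03 m.
  σ = M·y_max / I = (93600 × 0.03) / (5.58 × 10⁻⁵) = 5.032 × 10⁷ Pa = 50.32 MPa
Final answer: (a) δ = 65.88 mm, (b) σ = 50.32 MPa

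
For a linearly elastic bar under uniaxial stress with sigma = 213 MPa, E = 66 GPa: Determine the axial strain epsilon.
Model: a linearly elastic bar under uniaxial stress, so epsilon = sigma / E.
Convert to SI units:
  sigma = 213 MPa = 2.13 × 10⁸ Pa
  E = 66 GPa = 6.6 × 10¹⁰ Pa
Substitute:
  epsilon = (2.13 × 10⁸) / (6.6 × 10¹⁰)
  epsilon = 0.003227
Final answer: epsilon = 0.003227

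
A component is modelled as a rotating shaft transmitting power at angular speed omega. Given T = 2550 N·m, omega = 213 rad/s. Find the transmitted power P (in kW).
Model: a rotating shaft transmitting power at angular speed omega, so P = T·omega.
Substitute:
  P = 2550 × 213
  P = 543200 W
Convert: P = 543200 W = 543.2 kW
Final answer: P = 543.2 kW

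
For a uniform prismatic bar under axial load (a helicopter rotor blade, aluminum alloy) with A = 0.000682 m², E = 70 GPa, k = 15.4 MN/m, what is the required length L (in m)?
Model: a uniform prismatic bar under axial load, so k = (A·E) / L.
Solve for L: L = (A·E) / k.
Convert to SI units:
  E = 70 GPa = 7 × 10¹⁰ Pa
  k = 15.4 MN/m = 1.54 × 10⁷ N/m
Substitute:
  L = (0.000682 × (7 × 10¹⁰)) / (1.54 × 10⁷)
  L = 3.1 m
Final answer: L = 3.1 m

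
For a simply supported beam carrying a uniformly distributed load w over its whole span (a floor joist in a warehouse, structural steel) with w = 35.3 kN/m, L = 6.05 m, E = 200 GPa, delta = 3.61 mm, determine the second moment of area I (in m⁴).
Model: a simply supported beam carrying a uniformly distributed load w over its whole span, so delta = (5·w·L^4) / (384·E·I).
Solve for I: I = (5·w·L^4) / (384·delta·E).
Convert to SI units:
  w = 35.3 kN/m = 35300 N/m
  E = 200 GPa = 2 × 10¹¹ Pa
  delta = 3.61 mm = 0.00361 m
Substitute:
  I = (5 × 35300 × 6.05^4) / (384 × 0.00361 × (2 × 10¹¹))
  I = 0.0008529 m⁴
Final answer: I = 0.0008529 m⁴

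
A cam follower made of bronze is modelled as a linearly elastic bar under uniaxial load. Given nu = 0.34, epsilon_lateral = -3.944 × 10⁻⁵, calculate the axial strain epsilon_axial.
Model: a linearly elastic bar under uniaxial load, so epsilon_lateral = -nu·epsilon_axial.
Solve for epsilon_axial: epsilon_axial = -epsilon_lateral / nu.
Substitute:
  epsilon_axial = -(-3.944 × 10⁻⁵) / 0.34
  epsilon_axial = 0.000116
Final answer: epsilon_axial = 0.000116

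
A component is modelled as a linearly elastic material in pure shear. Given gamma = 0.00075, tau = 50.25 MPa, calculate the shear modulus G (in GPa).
Model: a linearly elastic material in pure shear, so tau = G·gamma.
Solve for G: G = tau / gamma.
Convert to SI units:
  tau = 50.25 MPa = 5.025 × 10⁷ Pa
Substitute:
  G = (5.025 × 10⁷) / 0.00075
  G = 6.7 × 10¹⁰ Pa
Convert: G = 6.7 × 10¹⁰ Pa = 67 GPa
Final answer: G = 67 GPa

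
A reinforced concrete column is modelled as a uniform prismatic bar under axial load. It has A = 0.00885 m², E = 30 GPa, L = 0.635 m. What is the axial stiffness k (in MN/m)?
Model: a uniform prismatic bar under axial load, so k = (A·E) / L.
Convert to SI units:
  E = 30 GPa = 3 × 10¹⁰ Pa
Substitute:
  k = (0.00885 × (3 × 10¹⁰)) / 0.635
  k = 4.181 × 10⁸ N/m
Convert: k = 4.181 × 10⁸ N/m = 418.1 MN/m
Final answer: k = 418.1 MN/m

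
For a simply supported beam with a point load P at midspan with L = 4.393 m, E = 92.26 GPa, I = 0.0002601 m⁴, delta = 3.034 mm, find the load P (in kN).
Model: a simply supported beam with a point load P at midspan, so delta = (P·L^3) / (48·E·I).
Solve for P: P = (48·delta·E·I) / L^3.
Convert to SI units:
  E = 92.26 GPa = 9.226 × 10¹⁰ Pa
  delta = 3.034 mm = 0.003034 m
Substitute:
  P = (48 × 0.003034 × (9.226 × 10¹⁰) × 0.0002601) / 4.393^3
  P = 41220 N
Convert: P = 41220 N = 41.22 kN
Final answer: P = 41.22 kN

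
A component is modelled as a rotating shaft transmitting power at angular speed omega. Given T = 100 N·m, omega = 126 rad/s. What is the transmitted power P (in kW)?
Model: a rotating shaft transmitting power at angular speed omega, so P = T·omega.
Substitute:
  P = 100 × 126
  P = 12600 W
Convert: P = 12600 W = 12.6 kW
Final answer: P = 12.6 kW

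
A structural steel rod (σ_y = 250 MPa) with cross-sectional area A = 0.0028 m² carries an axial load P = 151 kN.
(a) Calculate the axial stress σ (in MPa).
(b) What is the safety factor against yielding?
(a) Axial stress σ = P/A. Convert P = 151 kN = 151000 N.
  σ = 151000 / 0.0028 = 5.393 × 10⁷ Pa = 53.93 MPa
(b) Safety factor SF = σ_y/σ = 250 / 53.93 = 4.636
Final answer: (a) σ = 53.93 MPa, (b) SF = 4.636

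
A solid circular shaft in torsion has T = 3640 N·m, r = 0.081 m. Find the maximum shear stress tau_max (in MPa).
Model: a solid circular shaft in torsion, so tau_max = (2·T) / (π·r^3).
Substitute:
  tau_max = (2 × 3640) / (π × 0.081^3)
  tau_max = 4.36 × 10⁶ Pa
Convert: tau_max = 4.36 × 10⁶ Pa = 4.36 MPa
Final answer: tau_max = 4.36 MPa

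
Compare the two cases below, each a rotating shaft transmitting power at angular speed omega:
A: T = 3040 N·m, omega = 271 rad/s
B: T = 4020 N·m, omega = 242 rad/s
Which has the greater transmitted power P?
Model: a rotating shaft transmitting power at angular speed omega, so P = T·omega (SI units).
  A: P = 3040 × 271 = 823800 W = 823.8 kW
  B: P = 4020 × 242 = 972800 W = 972.8 kW
972.8 kW > 823.8 kW, so B is larger.
Final answer: B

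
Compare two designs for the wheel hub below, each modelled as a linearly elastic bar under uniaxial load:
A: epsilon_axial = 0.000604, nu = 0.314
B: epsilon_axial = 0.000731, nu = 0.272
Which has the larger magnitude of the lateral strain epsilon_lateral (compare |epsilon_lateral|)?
Model: a linearly elastic bar under uniaxial load, so epsilon_lateral = -nu·epsilon_axial (SI units).
  A: epsilon_lateral = -(0.314 × 0.000604) = -0.0001897
  B: epsilon_lateral = -(0.272 × 0.000731) = -0.0001988
|epsilon_lateral|: A = 0.0001897, B = 0.0001988, so B is larger in magnitude.
Final answer: B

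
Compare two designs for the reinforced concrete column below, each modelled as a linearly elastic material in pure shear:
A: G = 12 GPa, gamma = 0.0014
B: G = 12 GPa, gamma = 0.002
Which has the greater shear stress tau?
Model: a linearly elastic material in pure shear, so tau = G·gamma (SI units).
  A: tau = (1.2 × 10¹⁰) × 0.0014 = 1.68 × 10⁷ Pa = 16.8 MPa
  B: tau = (1.2 × 10¹⁰) × 0.002 = 2.4 × 10⁷ Pa = 24 MPa
24 MPa > 16.8 MPa, so B is larger.
Final answer: B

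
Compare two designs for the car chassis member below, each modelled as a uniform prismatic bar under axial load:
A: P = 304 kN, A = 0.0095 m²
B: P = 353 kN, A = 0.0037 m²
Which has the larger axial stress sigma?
Model: a uniform prismatic bar under axial load, so sigma = P / A (SI units).
  A: sigma = 304000 / 0.0095 = 3.2 × 10⁷ Pa = 32 MPa
  B: sigma = 353000 / 0.0037 = 9.541 × 10⁷ Pa = 95.41 MPa
95.41 MPa > 32 MPa, so B is larger.
Final answer: B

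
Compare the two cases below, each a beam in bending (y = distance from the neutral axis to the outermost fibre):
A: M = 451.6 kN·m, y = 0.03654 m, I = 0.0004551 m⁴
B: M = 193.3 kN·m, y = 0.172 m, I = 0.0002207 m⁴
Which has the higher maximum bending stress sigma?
Model: a beam in bending (y = distance from the neutral axis to the outermost fibre), so sigma = (M·y) / I (SI units).
  A: sigma = (451600 × 0.03654) / 0.0004551 = 3.626 × 10⁷ Pa = 36.26 MPa
  B: sigma = (193300 × 0.172) / 0.0002207 = 1.506 × 10⁸ Pa = 150.6 MPa
150.6 MPa > 36.26 MPa, so B is larger.
Final answer: B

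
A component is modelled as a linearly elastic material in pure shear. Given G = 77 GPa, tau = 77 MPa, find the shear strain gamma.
Model: a linearly elastic material in pure shear, so tau = G·gamma.
Solve for gamma: gamma = tau / G.
Convert to SI units:
  G = 77 GPa = 7.7 × 10¹⁰ Pa
  tau = 77 MPa = 7.7 × 10⁷ Pa
Substitute:
  gamma = (7.7 × 10⁷) / (7.7 × 10¹⁰)
  gamma = 0.001
Final answer: gamma = 0.001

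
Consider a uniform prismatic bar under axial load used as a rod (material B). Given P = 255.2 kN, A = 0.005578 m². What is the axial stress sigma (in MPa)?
Model: a uniform prismatic bar under axial load, so sigma = P / A.
Convert to SI units:
  P = 255.2 kN = 255200 N
Substitute:
  sigma = 255200 / 0.005578
  sigma = 4.575 × 10⁷ Pa
Convert: sigma = 4.575 × 10⁷ Pa = 45.75 MPa
Final answer: sigma = 45.75 MPa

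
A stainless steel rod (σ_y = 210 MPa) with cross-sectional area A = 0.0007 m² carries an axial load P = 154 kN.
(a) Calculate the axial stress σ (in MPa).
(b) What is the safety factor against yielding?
(a) Axial stress σ = P/A. Convert P = 154 kN = 154000 N.
  σ = 154000 / 0.0007 = 2.2 × 10⁸ Pa = 220 MPa
(b) Safety factor SF = σ_y/σ = 210 / 220 = 0.9545
Final answer: (a) σ = 220 MPa, (b) SF = 0.9545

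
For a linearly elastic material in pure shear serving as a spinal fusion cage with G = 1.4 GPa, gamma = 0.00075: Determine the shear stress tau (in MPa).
Model: a linearly elastic material in pure shear, so tau = G·gamma.
Convert to SI units:
  G = 1.4 GPa = 1.4 × 10⁹ Pa
Substitute:
  tau = (1.4 × 10⁹) × 0.00075
  tau = 1.05 × 10⁶ Pa
Convert: tau = 1.05 × 10⁶ Pa = 1.05 MPa
Final answer: tau = 1.05 MPa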